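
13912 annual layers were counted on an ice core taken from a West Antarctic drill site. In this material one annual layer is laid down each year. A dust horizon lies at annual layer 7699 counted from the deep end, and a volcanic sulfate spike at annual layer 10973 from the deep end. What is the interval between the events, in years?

10973 − 7699 = 3274 annual layers lie between the two events.
One annual layer per year makes the interval 3274 years.

3274 years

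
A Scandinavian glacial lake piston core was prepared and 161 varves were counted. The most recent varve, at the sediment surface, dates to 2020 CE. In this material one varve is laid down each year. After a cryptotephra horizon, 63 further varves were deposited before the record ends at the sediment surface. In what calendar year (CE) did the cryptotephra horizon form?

63 varves post-date the cryptotephra horizon.
2020 − 63 = 1957 CE.

1957 CE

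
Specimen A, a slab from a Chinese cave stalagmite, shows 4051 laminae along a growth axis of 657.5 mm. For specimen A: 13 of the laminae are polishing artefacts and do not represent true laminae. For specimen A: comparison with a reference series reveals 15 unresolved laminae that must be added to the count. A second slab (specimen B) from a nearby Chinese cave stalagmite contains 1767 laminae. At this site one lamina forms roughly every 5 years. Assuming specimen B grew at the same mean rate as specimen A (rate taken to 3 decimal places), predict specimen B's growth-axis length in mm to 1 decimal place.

Specimen A: adjusted count: 4051 − 13 + 15 = 4053 laminae.
Specimen A: multiplying by 5 years per lamina: 4053 × 5 = 20265 years.
A: 657.5 mm over 20265 years gives 657.5 / 20265 ≈ 0.032 mm/year.
Specimen B: 1767 laminae at 5 years each span 1767 × 5 = 8835 years. Length of B = 0.032 × 8835 = 282.7 mm.

282.7 mm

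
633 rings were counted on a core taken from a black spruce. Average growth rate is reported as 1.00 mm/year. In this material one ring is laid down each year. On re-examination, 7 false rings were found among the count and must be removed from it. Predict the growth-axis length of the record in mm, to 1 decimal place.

After corrections the count is 633 − 7 = 626 rings.
Predicted length = 1.00 mm/year × 626 years = 626.0 mm.

626.0 mm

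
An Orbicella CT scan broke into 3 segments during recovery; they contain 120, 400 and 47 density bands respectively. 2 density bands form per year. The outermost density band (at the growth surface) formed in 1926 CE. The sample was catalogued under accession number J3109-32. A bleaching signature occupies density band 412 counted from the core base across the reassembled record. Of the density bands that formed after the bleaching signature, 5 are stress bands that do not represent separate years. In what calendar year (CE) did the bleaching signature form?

Total density bands = 120 + 400 + 47 = 567.
The bleaching signature sits at density band 412 from the core base, so 567 − 412 = 155 density bands formed after it.
155 − 5 false = 150 true density bands after the bleaching signature.
150 density bands at 2 per year is 150 / 2 = 75 years.
The density band at the growth surface is 1926 CE, so the bleaching signature dates to 1926 − 75 = 1851 CE.

1851 CE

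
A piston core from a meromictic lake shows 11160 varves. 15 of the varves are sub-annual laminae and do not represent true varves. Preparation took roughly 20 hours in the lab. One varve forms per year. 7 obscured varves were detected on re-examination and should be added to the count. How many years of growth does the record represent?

11152 years

Adjusted count: 11160 − 15 + 7 = 11152 varves.
At one varve per year, that is 11152 years.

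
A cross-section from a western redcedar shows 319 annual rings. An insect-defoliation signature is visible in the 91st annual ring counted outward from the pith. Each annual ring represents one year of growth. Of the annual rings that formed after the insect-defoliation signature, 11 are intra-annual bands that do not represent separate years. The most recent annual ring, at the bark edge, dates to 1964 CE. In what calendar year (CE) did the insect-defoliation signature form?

319 − 91 = 228 annual rings lie beyond the insect-defoliation signature toward the bark edge.
Removing the 11 false annual rings leaves 228 − 11 = 217 true annual rings beyond the insect-defoliation signature.
The annual ring at the bark edge is 1964 CE, so the insect-defoliation signature dates to 1964 − 217 = 1747 CE.

1747 CE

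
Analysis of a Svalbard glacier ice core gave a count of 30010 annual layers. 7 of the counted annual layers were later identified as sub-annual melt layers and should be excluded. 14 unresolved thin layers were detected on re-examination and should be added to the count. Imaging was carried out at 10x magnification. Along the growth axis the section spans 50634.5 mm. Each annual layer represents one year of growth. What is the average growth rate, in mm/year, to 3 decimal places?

1.687 mm/year

True annual layer count = 30010 − 7 + 14 = 30017.
Extension rate ≈ 50634.5 / 30017 = 1.687 mm/year.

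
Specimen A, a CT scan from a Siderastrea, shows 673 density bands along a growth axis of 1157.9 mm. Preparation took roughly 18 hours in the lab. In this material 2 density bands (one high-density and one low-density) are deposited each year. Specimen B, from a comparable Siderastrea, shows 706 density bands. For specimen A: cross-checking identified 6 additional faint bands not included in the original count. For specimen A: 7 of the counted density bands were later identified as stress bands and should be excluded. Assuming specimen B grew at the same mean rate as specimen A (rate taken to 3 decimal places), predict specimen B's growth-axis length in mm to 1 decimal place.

Specimen A: true density band count = 673 − 7 + 6 = 672.
Specimen A: 672 density bands at 2 per year is 672 / 2 = 336 years.
A: 1157.9 mm over 336 years gives 1157.9 / 336 ≈ 3.446 mm per year.
Specimen B: dividing by 2 density bands per year: 706 / 2 = 353 years. Length of B = 3.446 × 353 = 1216.4 mm.

1216.4 mm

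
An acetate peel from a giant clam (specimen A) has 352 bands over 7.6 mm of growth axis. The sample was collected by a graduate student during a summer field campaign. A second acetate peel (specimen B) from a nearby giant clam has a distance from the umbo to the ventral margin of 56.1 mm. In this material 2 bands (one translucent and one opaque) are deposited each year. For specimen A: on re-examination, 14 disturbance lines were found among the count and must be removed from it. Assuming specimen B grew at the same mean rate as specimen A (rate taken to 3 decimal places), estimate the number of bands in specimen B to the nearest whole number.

2493 bands

Specimen A: after corrections the count is 352 − 14 = 338 bands.
Specimen A: with 2 bands per year, 338 / 2 = 169 years.
A: Mean rate = 7.6 mm / 169 years ≈ 0.045 mm/year.
For B, 56.1 / 0.045 = 1246.67 years; at 2 bands per year that is 1246.67 × 2 ≈ 2493 bands.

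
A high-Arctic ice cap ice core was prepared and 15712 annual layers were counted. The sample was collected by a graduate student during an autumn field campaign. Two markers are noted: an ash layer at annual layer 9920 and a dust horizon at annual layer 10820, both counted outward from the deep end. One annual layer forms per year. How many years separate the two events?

10820 − 9920 = 900 annual layers lie between the two events.
That is 900 years at one annual layer per year.

900 years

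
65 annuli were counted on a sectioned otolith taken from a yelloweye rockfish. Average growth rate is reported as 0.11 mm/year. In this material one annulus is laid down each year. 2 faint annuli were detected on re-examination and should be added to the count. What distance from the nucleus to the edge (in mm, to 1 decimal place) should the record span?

Correcting the raw count gives 65 + 2 = 67 true annuli.
67 years at 0.11 mm/year gives 0.11 × 67 = 7.4 mm.

7.4 mm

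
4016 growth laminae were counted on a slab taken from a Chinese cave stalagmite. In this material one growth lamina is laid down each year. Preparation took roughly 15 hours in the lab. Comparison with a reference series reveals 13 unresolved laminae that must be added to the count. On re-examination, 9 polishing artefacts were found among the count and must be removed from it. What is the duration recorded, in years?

4020 yr

Correcting the raw count gives 4016 − 9 + 13 = 4020 true growth laminae.
One growth lamina per year makes the duration 4020 years.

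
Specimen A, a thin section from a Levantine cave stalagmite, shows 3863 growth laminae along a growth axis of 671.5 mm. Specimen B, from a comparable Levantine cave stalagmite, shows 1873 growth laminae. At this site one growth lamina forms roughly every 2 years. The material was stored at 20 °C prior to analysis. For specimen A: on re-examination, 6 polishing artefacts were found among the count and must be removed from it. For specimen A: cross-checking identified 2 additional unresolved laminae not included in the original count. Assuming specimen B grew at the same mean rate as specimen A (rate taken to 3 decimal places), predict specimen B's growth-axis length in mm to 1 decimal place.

325.9 mm

Specimen A: true growth lamina count = 3863 − 6 + 2 = 3859.
Specimen A: 3859 growth laminae at 2 years each span 3859 × 2 = 7718 years.
A: Extension rate ≈ 671.5 / 7718 = 0.087 mm/yr.
Specimen B: 1873 growth laminae at 2 years each span 1873 × 2 = 3746 years. For B, 0.087 mm/year × 3746 years = 325.9 mm.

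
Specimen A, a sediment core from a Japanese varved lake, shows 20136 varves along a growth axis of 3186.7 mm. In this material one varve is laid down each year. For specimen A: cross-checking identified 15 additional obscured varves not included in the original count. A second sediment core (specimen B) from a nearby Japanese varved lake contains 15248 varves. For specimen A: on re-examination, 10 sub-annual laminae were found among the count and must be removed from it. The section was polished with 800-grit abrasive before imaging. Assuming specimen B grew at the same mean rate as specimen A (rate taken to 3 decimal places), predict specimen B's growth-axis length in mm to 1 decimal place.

2409.2 mm

Specimen A: after corrections the count is 20136 − 10 + 15 = 20141 varves.
A: Mean rate = 3186.7 mm / 20141 years ≈ 0.158 mm per year.
B's length ≈ 0.158 × 15248 = 2409.2 mm.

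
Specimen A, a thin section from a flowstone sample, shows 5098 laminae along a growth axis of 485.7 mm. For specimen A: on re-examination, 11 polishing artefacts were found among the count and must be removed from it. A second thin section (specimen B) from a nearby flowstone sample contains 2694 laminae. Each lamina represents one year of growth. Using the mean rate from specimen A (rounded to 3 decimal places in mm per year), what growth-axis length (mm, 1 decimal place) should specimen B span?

255.9 mm

Specimen A: after corrections the count is 5098 − 11 = 5087 laminae.
A: 485.7 mm over 5087 years gives 485.7 / 5087 ≈ 0.095 mm per year.
For B, 0.095 mm/year × 2694 years = 255.9 mm.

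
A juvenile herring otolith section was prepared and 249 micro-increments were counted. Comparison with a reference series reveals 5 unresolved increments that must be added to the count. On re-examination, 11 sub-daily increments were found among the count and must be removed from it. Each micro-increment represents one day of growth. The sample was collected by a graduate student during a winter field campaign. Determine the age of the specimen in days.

Adjusted count: 249 − 11 + 5 = 243 micro-increments.
At one micro-increment per day, that is 243 days.

243 days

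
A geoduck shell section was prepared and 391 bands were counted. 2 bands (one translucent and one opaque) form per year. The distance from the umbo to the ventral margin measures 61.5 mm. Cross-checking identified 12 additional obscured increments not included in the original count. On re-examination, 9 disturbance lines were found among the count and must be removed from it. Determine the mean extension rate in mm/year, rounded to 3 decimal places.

True band count = 391 − 9 + 12 = 394.
With 2 bands per year, 394 / 2 = 197 years.
Extension rate ≈ 61.5 / 197 = 0.312 mm/year.

0.312 mm/year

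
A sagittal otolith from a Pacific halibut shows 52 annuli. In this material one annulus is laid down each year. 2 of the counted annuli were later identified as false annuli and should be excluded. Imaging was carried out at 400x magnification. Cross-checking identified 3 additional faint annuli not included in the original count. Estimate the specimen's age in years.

53 years

Correcting the raw count gives 52 − 2 + 3 = 53 true annuli.
With a one-to-one annulus periodicity this is 53 years.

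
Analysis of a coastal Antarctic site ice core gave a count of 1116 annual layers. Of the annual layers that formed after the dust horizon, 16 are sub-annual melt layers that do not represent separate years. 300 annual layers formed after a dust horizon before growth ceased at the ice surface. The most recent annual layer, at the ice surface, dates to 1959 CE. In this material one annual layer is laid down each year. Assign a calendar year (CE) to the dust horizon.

1675 CE

300 annual layers formed after the dust horizon.
Excluding 16 false annual layers: 300 − 16 = 284.
Counting back 284 years from 1959 CE places the dust horizon in 1959 − 284 = 1675 CE.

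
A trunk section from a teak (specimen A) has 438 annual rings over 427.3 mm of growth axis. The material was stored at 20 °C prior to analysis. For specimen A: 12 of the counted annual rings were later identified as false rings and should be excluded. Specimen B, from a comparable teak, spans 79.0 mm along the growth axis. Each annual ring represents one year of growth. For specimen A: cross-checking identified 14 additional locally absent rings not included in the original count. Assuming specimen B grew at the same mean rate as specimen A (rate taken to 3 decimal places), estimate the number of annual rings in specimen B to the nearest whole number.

Specimen A: after corrections the count is 438 − 12 + 14 = 440 annual rings.
A: Extension rate ≈ 427.3 / 440 = 0.971 mm/year.
B spans 79.0 / 0.971 = 81.36 years ≈ 81 annual rings.

81 annual rings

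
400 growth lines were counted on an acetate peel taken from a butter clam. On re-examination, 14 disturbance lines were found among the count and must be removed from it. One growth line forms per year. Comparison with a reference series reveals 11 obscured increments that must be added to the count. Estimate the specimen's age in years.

397 yr

True growth line count = 400 − 14 + 11 = 397.
With a one-to-one growth line periodicity this is 397 years.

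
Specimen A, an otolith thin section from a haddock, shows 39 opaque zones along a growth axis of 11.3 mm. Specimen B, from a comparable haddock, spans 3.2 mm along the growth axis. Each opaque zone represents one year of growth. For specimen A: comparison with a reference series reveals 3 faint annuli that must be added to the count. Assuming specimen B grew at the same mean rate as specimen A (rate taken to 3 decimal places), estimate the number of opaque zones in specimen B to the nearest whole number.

12 opaque zones

Specimen A: adjusted count: 39 + 3 = 42 opaque zones.
A: 11.3 mm over 42 years gives 11.3 / 42 ≈ 0.269 mm/yr.
For B, 3.2 / 0.269 = 11.90 years ≈ 12 opaque zones.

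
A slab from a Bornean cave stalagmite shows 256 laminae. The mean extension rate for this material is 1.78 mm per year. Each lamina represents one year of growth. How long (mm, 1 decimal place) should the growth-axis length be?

The record spans 256 years at 1.78 mm per year.
Predicted length = 1.78 mm/year × 256 years = 455.7 mm.

455.7 mm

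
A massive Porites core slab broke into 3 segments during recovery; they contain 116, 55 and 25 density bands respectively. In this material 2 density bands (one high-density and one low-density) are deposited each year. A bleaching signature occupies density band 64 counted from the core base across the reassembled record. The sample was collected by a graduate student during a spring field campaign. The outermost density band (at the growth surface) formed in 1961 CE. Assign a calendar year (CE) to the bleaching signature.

1895 CE

Total density bands = 116 + 55 + 25 = 196.
The bleaching signature sits at density band 64 from the core base, so 196 − 64 = 132 density bands formed after it.
With 2 density bands per year, 132 / 2 = 66 years.
Counting back 66 years from 1961 CE places the bleaching signature in 1961 − 66 = 1895 CE.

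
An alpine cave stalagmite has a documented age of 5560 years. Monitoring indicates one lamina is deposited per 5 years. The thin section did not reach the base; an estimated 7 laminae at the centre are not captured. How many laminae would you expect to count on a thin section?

1105 laminae

Expected laminae: 5560 / 5 = 1112.
Less the 7 uncaptured laminae: 1112 − 7 = 1105.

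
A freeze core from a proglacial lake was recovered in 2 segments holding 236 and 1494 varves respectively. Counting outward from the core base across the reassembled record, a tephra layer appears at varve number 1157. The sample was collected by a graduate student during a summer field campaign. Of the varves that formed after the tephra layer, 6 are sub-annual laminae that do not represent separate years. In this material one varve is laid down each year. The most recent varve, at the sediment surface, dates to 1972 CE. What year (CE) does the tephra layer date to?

Total varves = 236 + 1494 = 1730.
The tephra layer sits at varve 1157 from the core base, so 1730 − 1157 = 573 varves formed after it.
Removing the 6 false varves leaves 573 − 6 = 567 true varves beyond the tephra layer.
The varve at the sediment surface is 1972 CE, so the tephra layer dates to 1972 − 567 = 1405 CE.

1405 CE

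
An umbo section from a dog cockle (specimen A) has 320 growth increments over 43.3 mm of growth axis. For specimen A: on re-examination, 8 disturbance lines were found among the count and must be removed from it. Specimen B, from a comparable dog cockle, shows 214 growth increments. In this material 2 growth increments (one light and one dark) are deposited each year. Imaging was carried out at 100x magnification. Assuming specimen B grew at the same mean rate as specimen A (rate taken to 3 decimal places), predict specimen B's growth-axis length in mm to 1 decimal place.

29.7 mm

Specimen A: true growth increment count = 320 − 8 = 312.
Specimen A: 312 growth increments at 2 per year is 312 / 2 = 156 years.
A: 43.3 mm over 156 years gives 43.3 / 156 ≈ 0.278 mm/yr.
Specimen B: dividing by 2 growth increments per year: 214 / 2 = 107 years. Length of B = 0.278 × 107 = 29.7 mm.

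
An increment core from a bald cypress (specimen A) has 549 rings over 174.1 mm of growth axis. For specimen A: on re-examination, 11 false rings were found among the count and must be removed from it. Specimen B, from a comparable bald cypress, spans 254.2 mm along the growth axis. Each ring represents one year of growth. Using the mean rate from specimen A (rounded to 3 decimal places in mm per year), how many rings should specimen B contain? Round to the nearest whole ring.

Specimen A: correcting the raw count gives 549 − 11 = 538 true rings.
A: 174.1 mm over 538 years gives 174.1 / 538 ≈ 0.324 mm/year.
B spans 254.2 / 0.324 = 784.57 years ≈ 785 rings.

785 rings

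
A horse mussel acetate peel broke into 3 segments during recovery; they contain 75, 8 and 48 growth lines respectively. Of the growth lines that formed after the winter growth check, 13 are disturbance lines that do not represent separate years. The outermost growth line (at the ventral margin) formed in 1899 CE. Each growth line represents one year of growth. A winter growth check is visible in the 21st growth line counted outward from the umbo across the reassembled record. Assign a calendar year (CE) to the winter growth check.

1802 CE

Total growth lines = 75 + 8 + 48 = 131.
131 − 21 = 110 growth lines lie beyond the winter growth check toward the ventral margin.
Excluding 13 false growth lines: 110 − 13 = 97.
Counting back 97 years from 1899 CE places the winter growth check in 1899 − 97 = 1802 CE.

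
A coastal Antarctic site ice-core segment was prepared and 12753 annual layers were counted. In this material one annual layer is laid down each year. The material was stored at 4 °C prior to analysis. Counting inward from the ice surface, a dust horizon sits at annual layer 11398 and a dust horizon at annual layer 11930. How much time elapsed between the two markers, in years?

Separation: 11930 − 11398 = 532 annual layers.
That is 532 years at one annual layer per year.

532 yr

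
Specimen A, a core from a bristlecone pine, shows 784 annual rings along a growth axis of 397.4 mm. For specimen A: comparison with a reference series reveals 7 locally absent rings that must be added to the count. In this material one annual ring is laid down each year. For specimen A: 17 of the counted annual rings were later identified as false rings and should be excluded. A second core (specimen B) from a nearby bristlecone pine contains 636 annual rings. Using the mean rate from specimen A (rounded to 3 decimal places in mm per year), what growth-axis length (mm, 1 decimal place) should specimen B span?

326.3 mm

Specimen A: true annual ring count = 784 − 17 + 7 = 774.
A: Extension rate ≈ 397.4 / 774 = 0.513 mm/yr.
Length of B = 0.513 × 636 = 326.3 mm.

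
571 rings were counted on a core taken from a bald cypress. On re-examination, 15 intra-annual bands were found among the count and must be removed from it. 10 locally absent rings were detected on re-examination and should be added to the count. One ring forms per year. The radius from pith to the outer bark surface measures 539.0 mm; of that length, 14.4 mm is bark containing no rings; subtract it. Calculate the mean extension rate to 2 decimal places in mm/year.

0.93 mm/year

True ring count = 571 − 15 + 10 = 566.
Removing the 14.4 mm offcut leaves 539.0 − 14.4 = 524.6 mm.
Extension rate ≈ 524.6 / 566 = 0.93 mm/year.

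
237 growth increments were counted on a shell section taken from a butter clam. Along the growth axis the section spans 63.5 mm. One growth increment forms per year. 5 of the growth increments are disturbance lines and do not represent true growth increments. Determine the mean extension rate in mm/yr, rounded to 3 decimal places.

Correcting the raw count gives 237 − 5 = 232 true growth increments.
Extension rate ≈ 63.5 / 232 = 0.274 mm/yr.

0.274 mm/yr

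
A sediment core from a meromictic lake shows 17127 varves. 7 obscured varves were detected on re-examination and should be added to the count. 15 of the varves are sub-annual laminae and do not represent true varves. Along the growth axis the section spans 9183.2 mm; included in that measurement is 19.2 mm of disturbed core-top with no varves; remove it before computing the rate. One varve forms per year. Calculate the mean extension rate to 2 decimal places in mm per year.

0.54 mm per year

True varve count = 17127 − 15 + 7 = 17119.
Net length = 9183.2 − 19.2 = 9164.0 mm.
Extension rate ≈ 9164.0 / 17119 = 0.54 mm per year.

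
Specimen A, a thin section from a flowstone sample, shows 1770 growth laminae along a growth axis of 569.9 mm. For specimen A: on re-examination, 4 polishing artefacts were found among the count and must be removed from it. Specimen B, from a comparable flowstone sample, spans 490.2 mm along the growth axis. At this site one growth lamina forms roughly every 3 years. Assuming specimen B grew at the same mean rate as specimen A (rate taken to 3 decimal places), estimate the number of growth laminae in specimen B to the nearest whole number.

Specimen A: correcting the raw count gives 1770 − 4 = 1766 true growth laminae.
Specimen A: 1766 growth laminae at 3 years each span 1766 × 3 = 5298 years.
A: Extension rate ≈ 569.9 / 5298 = 0.108 mm per year.
For B, 490.2 / 0.108 = 4538.89 years; at 3 years per growth lamina that is 4538.89 / 3 ≈ 1513 growth laminae.

1513 growth laminae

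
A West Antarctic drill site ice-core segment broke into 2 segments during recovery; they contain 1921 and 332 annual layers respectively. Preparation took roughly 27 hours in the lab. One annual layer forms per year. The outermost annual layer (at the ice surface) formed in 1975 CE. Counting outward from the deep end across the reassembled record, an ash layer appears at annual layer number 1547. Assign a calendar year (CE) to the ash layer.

Total annual layers = 1921 + 332 = 2253.
2253 − 1547 = 706 annual layers lie beyond the ash layer toward the ice surface.
Counting back 706 years from 1975 CE places the ash layer in 1975 − 706 = 1269 CE.

1269 CE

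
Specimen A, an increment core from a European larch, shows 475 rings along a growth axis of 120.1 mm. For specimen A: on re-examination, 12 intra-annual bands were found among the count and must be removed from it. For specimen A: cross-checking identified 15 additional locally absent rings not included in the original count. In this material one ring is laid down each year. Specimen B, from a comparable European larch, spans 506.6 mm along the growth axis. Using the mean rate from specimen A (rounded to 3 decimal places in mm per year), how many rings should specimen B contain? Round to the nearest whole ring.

Specimen A: correcting the raw count gives 475 − 12 + 15 = 478 true rings.
A: Extension rate ≈ 120.1 / 478 = 0.251 mm/yr.
Specimen B: 506.6 mm / 0.251 mm per year = 2018.33 years ≈ 2018 rings.

2018 rings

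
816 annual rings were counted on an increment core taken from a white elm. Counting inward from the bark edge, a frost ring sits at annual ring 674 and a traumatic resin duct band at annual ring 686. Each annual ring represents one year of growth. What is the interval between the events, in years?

Separation: 686 − 674 = 12 annual rings.
That is 12 years at one annual ring per year.

12 years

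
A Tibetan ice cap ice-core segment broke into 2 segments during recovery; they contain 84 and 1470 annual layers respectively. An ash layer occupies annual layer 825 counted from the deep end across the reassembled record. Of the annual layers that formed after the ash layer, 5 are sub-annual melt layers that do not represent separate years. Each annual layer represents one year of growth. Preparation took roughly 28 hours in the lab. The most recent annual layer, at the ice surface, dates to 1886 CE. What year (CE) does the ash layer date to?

Total annual layers = 84 + 1470 = 1554.
1554 − 825 = 729 annual layers lie beyond the ash layer toward the ice surface.
729 − 5 false = 724 true annual layers after the ash layer.
Counting back 724 years from 1886 CE places the ash layer in 1886 − 724 = 1162 CE.

1162 CE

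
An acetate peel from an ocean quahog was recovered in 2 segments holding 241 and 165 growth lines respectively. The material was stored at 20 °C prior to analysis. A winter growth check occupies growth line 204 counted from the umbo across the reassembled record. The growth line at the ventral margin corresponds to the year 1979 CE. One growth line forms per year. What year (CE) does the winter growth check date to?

Total growth lines = 241 + 165 = 406.
406 − 204 = 202 growth lines lie beyond the winter growth check toward the ventral margin.
Counting back 202 years from 1979 CE places the winter growth check in 1979 − 202 = 1777 CE.

1777 CE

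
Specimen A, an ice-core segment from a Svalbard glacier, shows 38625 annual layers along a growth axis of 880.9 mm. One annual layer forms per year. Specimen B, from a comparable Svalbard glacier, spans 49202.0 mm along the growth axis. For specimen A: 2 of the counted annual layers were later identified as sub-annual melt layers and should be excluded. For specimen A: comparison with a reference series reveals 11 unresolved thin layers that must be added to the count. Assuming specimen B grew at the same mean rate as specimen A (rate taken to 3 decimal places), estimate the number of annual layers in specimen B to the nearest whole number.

Specimen A: after corrections the count is 38625 − 2 + 11 = 38634 annual layers.
A: 880.9 mm over 38634 years gives 880.9 / 38634 ≈ 0.023 mm per year.
B spans 49202.0 / 0.023 = 2139217.39 years ≈ 2139217 annual layers.

2139217 annual layers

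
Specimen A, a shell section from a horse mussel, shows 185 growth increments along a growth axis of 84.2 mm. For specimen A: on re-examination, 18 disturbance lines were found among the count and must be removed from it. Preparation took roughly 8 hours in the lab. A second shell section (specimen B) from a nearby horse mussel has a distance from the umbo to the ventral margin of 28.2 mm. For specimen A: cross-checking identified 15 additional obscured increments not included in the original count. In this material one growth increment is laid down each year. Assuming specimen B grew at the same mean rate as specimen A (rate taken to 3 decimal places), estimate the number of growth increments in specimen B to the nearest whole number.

61 growth increments

Specimen A: correcting the raw count gives 185 − 18 + 15 = 182 true growth increments.
A: 84.2 mm over 182 years gives 84.2 / 182 ≈ 0.463 mm per year.
B spans 28.2 / 0.463 = 60.91 years ≈ 61 growth increments.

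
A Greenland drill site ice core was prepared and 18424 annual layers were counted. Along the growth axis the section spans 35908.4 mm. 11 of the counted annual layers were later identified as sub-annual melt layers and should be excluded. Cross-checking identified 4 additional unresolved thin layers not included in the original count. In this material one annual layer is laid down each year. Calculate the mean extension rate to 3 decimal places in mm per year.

1.950 mm per year

Correcting the raw count gives 18424 − 11 + 4 = 18417 true annual layers.
Mean rate = 35908.4 mm / 18417 years ≈ 1.950 mm per year.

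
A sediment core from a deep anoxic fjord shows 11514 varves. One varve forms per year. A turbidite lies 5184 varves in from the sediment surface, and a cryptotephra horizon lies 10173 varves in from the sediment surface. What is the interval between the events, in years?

4989 years

Separation: 10173 − 5184 = 4989 varves.
That is 4989 years at one varve per year.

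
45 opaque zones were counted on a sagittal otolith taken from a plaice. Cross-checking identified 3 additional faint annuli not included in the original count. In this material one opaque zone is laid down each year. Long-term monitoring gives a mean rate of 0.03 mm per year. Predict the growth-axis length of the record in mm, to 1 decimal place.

Correcting the raw count gives 45 + 3 = 48 true opaque zones.
Predicted length = 0.03 mm/year × 48 years = 1.4 mm.

1.4 mm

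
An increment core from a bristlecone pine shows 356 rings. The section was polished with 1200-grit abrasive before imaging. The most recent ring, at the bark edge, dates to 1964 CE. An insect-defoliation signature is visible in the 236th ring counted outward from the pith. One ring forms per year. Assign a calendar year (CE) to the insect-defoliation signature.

1844 CE

The insect-defoliation signature sits at ring 236 from the pith, so 356 − 236 = 120 rings formed after it.
The ring at the bark edge is 1964 CE, so the insect-defoliation signature dates to 1964 − 120 = 1844 CE.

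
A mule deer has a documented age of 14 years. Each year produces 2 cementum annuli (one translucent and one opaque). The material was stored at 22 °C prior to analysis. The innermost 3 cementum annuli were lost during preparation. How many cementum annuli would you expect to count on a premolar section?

14 years at 2 cementum annuli per year gives 14 × 2 = 28 cementum annuli.
28 − 3 missed = 25 cementum annuli expected in the prepared section.

25 cementum annuli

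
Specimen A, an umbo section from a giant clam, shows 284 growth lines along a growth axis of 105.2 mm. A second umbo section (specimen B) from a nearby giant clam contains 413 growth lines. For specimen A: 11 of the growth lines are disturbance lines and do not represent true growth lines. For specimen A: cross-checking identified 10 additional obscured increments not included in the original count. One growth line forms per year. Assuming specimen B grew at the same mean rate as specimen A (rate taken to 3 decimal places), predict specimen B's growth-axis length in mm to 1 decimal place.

Specimen A: correcting the raw count gives 284 − 11 + 10 = 283 true growth lines.
A: Mean rate = 105.2 mm / 283 years ≈ 0.372 mm/year.
For B, 0.372 mm/year × 413 years = 153.6 mm.

153.6 mm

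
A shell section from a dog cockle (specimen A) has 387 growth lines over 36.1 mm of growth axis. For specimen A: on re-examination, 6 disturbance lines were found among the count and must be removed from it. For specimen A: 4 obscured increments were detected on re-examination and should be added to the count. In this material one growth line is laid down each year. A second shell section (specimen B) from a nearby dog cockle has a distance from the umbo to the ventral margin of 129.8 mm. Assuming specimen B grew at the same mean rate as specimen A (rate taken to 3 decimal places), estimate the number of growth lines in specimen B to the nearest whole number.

Specimen A: correcting the raw count gives 387 − 6 + 4 = 385 true growth lines.
A: Extension rate ≈ 36.1 / 385 = 0.094 mm/yr.
B spans 129.8 / 0.094 = 1380.85 years ≈ 1381 growth lines.

1381 growth lines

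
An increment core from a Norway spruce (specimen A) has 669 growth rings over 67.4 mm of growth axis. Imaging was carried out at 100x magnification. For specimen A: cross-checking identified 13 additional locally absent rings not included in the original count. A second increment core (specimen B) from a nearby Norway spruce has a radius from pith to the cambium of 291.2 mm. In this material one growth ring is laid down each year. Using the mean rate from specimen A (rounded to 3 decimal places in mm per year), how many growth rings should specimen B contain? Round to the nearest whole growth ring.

Specimen A: true growth ring count = 669 + 13 = 682.
A: Extension rate ≈ 67.4 / 682 = 0.099 mm/yr.
For B, 291.2 / 0.099 = 2941.41 years ≈ 2941 growth rings.

2941 growth rings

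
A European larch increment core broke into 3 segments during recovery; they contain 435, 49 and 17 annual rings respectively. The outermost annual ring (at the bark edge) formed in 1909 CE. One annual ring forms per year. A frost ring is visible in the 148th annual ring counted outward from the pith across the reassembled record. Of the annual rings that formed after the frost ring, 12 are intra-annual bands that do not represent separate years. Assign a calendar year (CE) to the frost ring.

Total annual rings = 435 + 49 + 17 = 501.
Between annual ring 148 and the bark edge there are 501 − 148 = 353 annual rings.
Excluding 12 false annual rings: 353 − 12 = 341.
1909 − 341 = 1568 CE.

1568 CE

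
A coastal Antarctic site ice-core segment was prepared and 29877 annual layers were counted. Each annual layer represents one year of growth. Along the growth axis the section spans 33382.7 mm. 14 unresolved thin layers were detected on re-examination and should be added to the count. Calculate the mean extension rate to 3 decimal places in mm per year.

After corrections the count is 29877 + 14 = 29891 annual layers.
Mean rate = 33382.7 mm / 29891 years ≈ 1.117 mm per year.

1.117 mm per year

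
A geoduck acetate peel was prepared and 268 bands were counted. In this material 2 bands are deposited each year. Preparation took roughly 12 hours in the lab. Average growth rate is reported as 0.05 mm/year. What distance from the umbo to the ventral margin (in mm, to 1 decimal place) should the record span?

Dividing by 2 bands per year: 268 / 2 = 134 years.
Length ≈ 0.05 × 134 = 6.7 mm.

6.7 mm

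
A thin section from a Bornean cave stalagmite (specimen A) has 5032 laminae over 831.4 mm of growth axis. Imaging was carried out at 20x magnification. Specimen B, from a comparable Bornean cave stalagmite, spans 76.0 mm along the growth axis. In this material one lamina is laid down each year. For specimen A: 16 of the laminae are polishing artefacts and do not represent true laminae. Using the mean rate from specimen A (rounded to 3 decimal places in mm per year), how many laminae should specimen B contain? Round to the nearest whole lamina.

458 laminae

Specimen A: true lamina count = 5032 − 16 = 5016.
A: Extension rate ≈ 831.4 / 5016 = 0.166 mm per year.
B spans 76.0 / 0.166 = 457.83 years ≈ 458 laminae.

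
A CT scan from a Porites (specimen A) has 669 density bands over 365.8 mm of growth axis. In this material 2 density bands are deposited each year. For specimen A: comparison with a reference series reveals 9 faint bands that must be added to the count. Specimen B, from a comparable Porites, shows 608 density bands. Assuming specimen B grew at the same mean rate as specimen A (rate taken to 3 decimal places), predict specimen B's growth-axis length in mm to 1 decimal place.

Specimen A: after corrections the count is 669 + 9 = 678 density bands.
Specimen A: with 2 density bands per year, 678 / 2 = 339 years.
A: 365.8 mm over 339 years gives 365.8 / 339 ≈ 1.079 mm per year.
Specimen B: dividing by 2 density bands per year: 608 / 2 = 304 years. For B, 1.079 mm/year × 304 years = 328.0 mm.

328.0 mm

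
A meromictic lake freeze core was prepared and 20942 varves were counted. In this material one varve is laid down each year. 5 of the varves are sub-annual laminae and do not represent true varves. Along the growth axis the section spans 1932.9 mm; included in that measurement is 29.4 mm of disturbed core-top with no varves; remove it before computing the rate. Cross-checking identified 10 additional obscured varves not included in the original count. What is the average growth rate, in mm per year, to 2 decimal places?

0.09 mm per year

After corrections the count is 20942 − 5 + 10 = 20947 varves.
Removing the 29.4 mm offcut leaves 1932.9 − 29.4 = 1903.5 mm.
Mean rate = 1903.5 mm / 20947 years ≈ 0.09 mm per year.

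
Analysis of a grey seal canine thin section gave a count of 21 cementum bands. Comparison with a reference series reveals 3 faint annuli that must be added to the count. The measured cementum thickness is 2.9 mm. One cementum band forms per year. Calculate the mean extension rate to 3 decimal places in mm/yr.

0.121 mm/yr

After corrections the count is 21 + 3 = 24 cementum bands.
2.9 mm over 24 years gives 2.9 / 24 ≈ 0.121 mm/yr.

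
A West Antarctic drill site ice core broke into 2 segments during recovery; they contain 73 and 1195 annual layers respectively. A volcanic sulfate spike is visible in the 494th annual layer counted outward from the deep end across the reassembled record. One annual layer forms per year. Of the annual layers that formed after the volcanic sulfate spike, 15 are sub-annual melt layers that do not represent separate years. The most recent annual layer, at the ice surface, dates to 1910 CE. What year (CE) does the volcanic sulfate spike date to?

1151 CE

Total annual layers = 73 + 1195 = 1268.
The volcanic sulfate spike sits at annual layer 494 from the deep end, so 1268 − 494 = 774 annual layers formed after it.
Removing the 15 false annual layers leaves 774 − 15 = 759 true annual layers beyond the volcanic sulfate spike.
1910 − 759 = 1151 CE.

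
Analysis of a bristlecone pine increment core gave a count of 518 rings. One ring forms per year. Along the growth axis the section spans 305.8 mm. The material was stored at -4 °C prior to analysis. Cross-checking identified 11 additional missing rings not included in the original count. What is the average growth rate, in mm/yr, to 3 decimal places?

0.578 mm/yr

Correcting the raw count gives 518 + 11 = 529 true rings.
305.8 mm over 529 years gives 305.8 / 529 ≈ 0.578 mm/yr.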